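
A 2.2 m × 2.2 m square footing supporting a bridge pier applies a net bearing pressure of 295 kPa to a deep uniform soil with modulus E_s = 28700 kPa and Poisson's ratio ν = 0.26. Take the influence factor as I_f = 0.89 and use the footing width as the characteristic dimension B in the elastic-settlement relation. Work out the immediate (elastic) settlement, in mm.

Immediate (elastic) settlement: S_e = q·B·(1−ν²)/E_s · I_f.
S_e = 295 × 2.2 × (1 − 0.26²) / 28700 × 0.89
    = 295 × 2.2 × 0.9324 / 28700 × 0.89
    = 0.01877 m = 18.77 mm

S_e ≈ 18.8 mm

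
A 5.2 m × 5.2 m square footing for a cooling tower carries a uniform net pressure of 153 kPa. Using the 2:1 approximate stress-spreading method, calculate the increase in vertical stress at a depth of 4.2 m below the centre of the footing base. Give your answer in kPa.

By the 2:1 method the load spreads at 1 horizontal : 2 vertical, so at depth z the loaded area has grown by z in each plan dimension:
Δσ = qBL/((B+z)(L+z)) = 153×5.2×5.2/((5.2+4.2)(5.2+4.2)) = 46.821 kPa

Δσ_z ≈ 46.8 kPa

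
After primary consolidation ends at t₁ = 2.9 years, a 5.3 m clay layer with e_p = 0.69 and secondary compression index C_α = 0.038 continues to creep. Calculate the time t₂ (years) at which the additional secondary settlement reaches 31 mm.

S_s = C_α·H/(1+e_p)·log₁₀(t₂/t₁) ⇒ log₁₀(t₂/t₁) = S_s·(1+e_p)/(C_α·H).
log₁₀(t₂/t₁) = 0.031 × (1+0.69) / (0.038×5.3) = 0.2601
t₂ = t₁ × 10^0.2601 = 2.9 × 1.82 = 5.279 years

t₂ ≈ 5.28 years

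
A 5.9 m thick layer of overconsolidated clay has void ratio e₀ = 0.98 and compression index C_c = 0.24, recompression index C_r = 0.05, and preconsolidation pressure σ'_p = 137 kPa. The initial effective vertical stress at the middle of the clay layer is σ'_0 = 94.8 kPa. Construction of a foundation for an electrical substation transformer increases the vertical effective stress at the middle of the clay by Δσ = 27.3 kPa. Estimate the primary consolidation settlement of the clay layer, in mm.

Final effective stress: σ'_f = 94.8 + 27.3 = 122.1 kPa.
σ'_f = 122.1 ≤ σ'_p = 137 kPa, so the clay remains overconsolidated and only the recompression index applies:
S_c = C_r·H/(1+e₀)·log₁₀(σ'_f/σ'_0) = 0.05×5.9/1.98×log₁₀(122.1/94.8)
    = 0.14899 × 0.10991 = 0.01638 m

S_c ≈ 16.4 mm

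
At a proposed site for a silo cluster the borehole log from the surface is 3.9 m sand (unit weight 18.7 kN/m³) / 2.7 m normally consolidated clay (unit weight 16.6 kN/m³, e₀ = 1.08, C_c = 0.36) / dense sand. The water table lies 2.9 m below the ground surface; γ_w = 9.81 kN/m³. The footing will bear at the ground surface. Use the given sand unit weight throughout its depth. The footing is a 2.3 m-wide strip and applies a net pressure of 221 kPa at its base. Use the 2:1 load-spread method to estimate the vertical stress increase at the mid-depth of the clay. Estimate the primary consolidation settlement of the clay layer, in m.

S_c ≈ 0.134 m

Mid-depth of clay below the ground surface: z = 3.9 + 2.7/2 = 5.25 m.
Total vertical stress at mid-clay: σ_v = 18.7×3.9 + 16.6×1.35 = 95.34 kPa.
Pore pressure: u = 9.81×(5.25 − 2.9) = 23.054 kPa.
Initial effective stress: σ'_0 = σ_v − u = 95.34 − 23.054 = 72.286 kPa.
Stress increase at mid-clay by the 2:1 spreading method:
Δσ = qB/(B+z) = 221×2.3/(2.3+5.25) = 67.325 kPa
Final effective stress: σ'_f = σ'_0 + Δσ = 72.286 + 67.325 = 139.61 kPa.
Normally consolidated clay, so the full stress increment lies on the virgin compression line:
S_c = C_c·H/(1+e₀)·log₁₀(σ'_f/σ'_0) = 0.36×2.7/(1+1.08)×log₁₀(139.61/72.286)
    = 0.46731 × 0.28586 = 0.1336 m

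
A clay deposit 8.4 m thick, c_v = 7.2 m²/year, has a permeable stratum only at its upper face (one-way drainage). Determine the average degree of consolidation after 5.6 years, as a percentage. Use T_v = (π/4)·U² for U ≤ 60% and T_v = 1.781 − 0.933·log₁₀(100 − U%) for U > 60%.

Drainage path length: H_d = H = 8.4 m (single drainage).
T_v = c_v·t/H_d² = 7.2×5.6/8.4² = 0.57143.
T_v = 0.57143 corresponds to the U > 60% branch:
U = 1 − 10^((1.781 − T_v)/0.933)/100 = 0.8021

U ≈ 80.2 %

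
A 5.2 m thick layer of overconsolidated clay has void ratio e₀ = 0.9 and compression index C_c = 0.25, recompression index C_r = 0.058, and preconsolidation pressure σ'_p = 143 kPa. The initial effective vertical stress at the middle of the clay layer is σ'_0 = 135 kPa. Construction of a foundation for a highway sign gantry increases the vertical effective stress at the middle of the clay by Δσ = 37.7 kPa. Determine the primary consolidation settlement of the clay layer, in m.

S_c ≈ 0.06 m

Final effective stress: σ'_f = 135 + 37.7 = 172.7 kPa.
σ'_f = 172.7 > σ'_p = 143 kPa, so the stress path crosses the preconsolidation pressure — recompression up to σ'_p, then virgin compression beyond:
S_c = H/(1+e₀)·[C_r·log₁₀(σ'_p/σ'_0) + C_c·log₁₀(σ'_f/σ'_p)]
    = 5.2/1.9 × [0.058×log₁₀(143/135) + 0.25×log₁₀(172.7/143)]
    = 2.7368 × [0.0014501 + 0.020489] = 0.06004 m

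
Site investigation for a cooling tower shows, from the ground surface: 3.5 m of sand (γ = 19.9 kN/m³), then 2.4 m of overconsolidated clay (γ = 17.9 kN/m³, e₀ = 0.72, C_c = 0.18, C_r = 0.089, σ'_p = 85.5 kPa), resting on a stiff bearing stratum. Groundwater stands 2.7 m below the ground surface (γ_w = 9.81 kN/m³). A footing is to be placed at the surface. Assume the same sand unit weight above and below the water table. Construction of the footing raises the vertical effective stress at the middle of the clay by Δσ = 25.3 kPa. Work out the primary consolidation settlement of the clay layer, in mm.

Mid-depth of clay below the ground surface: z = 3.5 + 2.4/2 = 4.7 m.
Total vertical stress at mid-clay: σ_v = 19.9×3.5 + 17.9×1.2 = 91.13 kPa.
Pore pressure: u = 9.81×(4.7 − 2.7) = 19.62 kPa.
Initial effective stress: σ'_0 = σ_v − u = 91.13 − 19.62 = 71.51 kPa.
Final effective stress: σ'_f = 71.51 + 25.3 = 96.81 kPa.
σ'_f = 96.81 > σ'_p = 85.5 kPa, so the stress path crosses the preconsolidation pressure — recompression up to σ'_p, then virgin compression beyond:
S_c = H/(1+e₀)·[C_r·log₁₀(σ'_p/σ'_0) + C_c·log₁₀(σ'_f/σ'_p)]
    = 2.4/1.72 × [0.089×log₁₀(85.5/71.51) + 0.18×log₁₀(96.81/85.5)]
    = 1.3953 × [0.0069063 + 0.0097117] = 0.02319 m

S_c ≈ 23.2 mm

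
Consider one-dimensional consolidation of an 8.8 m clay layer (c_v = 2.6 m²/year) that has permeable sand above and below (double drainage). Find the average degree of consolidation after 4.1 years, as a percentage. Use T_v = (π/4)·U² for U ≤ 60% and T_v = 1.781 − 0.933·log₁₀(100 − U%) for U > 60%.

Drainage path length: H_d = H/2 = 4.4 m (double drainage).
T_v = c_v·t/H_d² = 2.6×4.1/4.4² = 0.55062.
T_v = 0.55062 corresponds to the U > 60% branch:
U = 1 − 10^((1.781 − T_v)/0.933)/100 = 0.7917

U ≈ 79.2 %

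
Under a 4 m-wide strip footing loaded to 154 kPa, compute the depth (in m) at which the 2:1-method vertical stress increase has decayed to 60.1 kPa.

z ≈ 6.25 m

2:1 spreading — at depth z the loaded area has grown by z in each plan dimension:
qB/(B+z) = Δσ_z ⇒ z = qB/Δσ_z − B = 154×4/60.1 − 4 = 6.25 m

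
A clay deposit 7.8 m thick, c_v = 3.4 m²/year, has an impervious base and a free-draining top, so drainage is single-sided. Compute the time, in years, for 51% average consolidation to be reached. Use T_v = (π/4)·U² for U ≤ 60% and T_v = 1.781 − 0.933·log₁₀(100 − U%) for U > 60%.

Drainage path length: H_d = H = 7.8 m (single drainage).
U ≤ 60%: T_v = (π/4)·U² = (π/4)×0.51² = 0.20428.
t = T_v·H_d²/c_v = 0.20428×7.8²/3.4 = 3.655 years.

t ≈ 3.66 years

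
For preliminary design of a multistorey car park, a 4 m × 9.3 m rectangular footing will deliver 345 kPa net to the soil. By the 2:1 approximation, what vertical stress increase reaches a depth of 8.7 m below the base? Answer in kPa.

Δσ_z ≈ 56.1 kPa

By the 2:1 method the load spreads at 1 horizontal : 2 vertical, so at depth z the loaded area has grown by z in each plan dimension:
Δσ = qBL/((B+z)(L+z)) = 345×4×9.3/((4+8.7)(9.3+8.7)) = 56.142 kPa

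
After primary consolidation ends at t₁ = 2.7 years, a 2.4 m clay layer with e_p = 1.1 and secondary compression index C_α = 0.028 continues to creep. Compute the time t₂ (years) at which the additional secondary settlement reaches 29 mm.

t₂ ≈ 21.8 years

S_s = C_α·H/(1+e_p)·log₁₀(t₂/t₁) ⇒ log₁₀(t₂/t₁) = S_s·(1+e_p)/(C_α·H).
log₁₀(t₂/t₁) = 0.029 × (1+1.1) / (0.028×2.4) = 0.9063
t₂ = t₁ × 10^0.9063 = 2.7 × 8.058 = 21.76 years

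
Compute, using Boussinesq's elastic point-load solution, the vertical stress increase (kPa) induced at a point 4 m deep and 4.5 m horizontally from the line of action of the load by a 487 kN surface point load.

Δσ_z ≈ 1.88 kPa

Boussinesq vertical stress below a point load on an elastic half-space:
Δσ_z = 3P/(2πz²) · [1 + (r/z)²]^(−5/2)
r/z = 4.5/4 = 1.125; [1+(r/z)²]^(−5/2) = 0.12943.
Δσ_z = 3×487/(2π×4²) × 0.12943 = 14.533 × 0.12943 = 1.881 kPa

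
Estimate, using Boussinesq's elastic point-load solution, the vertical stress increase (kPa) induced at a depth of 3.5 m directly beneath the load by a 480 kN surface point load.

Boussinesq vertical stress below a point load on an elastic half-space:
Δσ_z = 3P/(2πz²) · [1 + (r/z)²]^(−5/2)
r/z = 0/3.5 = 0; [1+(r/z)²]^(−5/2) = 1.
Δσ_z = 3×480/(2π×3.5²) × 1 = 18.709 × 1 = 18.71 kPa

Δσ_z ≈ 18.7 kPa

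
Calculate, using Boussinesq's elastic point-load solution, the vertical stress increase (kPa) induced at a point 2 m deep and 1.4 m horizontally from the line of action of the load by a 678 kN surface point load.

Boussinesq vertical stress below a point load on an elastic half-space:
Δσ_z = 3P/(2πz²) · [1 + (r/z)²]^(−5/2)
r/z = 1.4/2 = 0.7; [1+(r/z)²]^(−5/2) = 0.36901.
Δσ_z = 3×678/(2π×2²) × 0.36901 = 80.93 × 0.36901 = 29.86 kPa

Δσ_z ≈ 29.9 kPa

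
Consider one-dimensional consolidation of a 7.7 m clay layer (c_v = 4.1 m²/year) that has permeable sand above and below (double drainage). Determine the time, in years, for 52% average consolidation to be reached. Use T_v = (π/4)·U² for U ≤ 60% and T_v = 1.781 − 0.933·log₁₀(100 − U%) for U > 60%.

Drainage path length: H_d = H/2 = 3.85 m (double drainage).
U ≤ 60%: T_v = (π/4)·U² = (π/4)×0.52² = 0.21237.
t = T_v·H_d²/c_v = 0.21237×3.85²/4.1 = 0.7678 years.

t ≈ 0.768 years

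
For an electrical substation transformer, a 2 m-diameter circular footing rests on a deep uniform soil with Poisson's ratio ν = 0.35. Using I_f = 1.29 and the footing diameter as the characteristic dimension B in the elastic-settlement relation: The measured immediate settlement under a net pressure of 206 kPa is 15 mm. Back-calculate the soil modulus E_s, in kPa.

E_s ≈ 31100 kPa

S_e = q·B·(1−ν²)/E_s · I_f  ⇒  E_s = q·B·(1−ν²)·I_f / S_e.
E_s = 206 × 2 × 0.8775 × 1.29 / 0.015 = 31090 kPa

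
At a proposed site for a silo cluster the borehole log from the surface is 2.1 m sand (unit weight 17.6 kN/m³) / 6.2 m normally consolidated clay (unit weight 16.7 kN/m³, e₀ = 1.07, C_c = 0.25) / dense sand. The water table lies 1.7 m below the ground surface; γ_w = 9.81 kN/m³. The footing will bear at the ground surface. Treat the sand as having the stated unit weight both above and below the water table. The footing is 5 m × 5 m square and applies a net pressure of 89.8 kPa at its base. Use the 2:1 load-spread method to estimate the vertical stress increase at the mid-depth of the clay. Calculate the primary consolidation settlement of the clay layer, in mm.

S_c ≈ 109 mm

Mid-depth of clay below the ground surface: z = 2.1 + 6.2/2 = 5.2 m.
Total vertical stress at mid-clay: σ_v = 17.6×2.1 + 16.7×3.1 = 88.73 kPa.
Pore pressure: u = 9.81×(5.2 − 1.7) = 34.335 kPa.
Initial effective stress: σ'_0 = σ_v − u = 88.73 − 34.335 = 54.395 kPa.
Stress increase at mid-clay by the 2:1 spreading method:
Δσ = qBL/((B+z)(L+z)) = 89.8×5×5/((5+5.2)(5+5.2)) = 21.578 kPa
Final effective stress: σ'_f = σ'_0 + Δσ = 54.395 + 21.578 = 75.973 kPa.
Normally consolidated clay, so the full stress increment lies on the virgin compression line:
S_c = C_c·H/(1+e₀)·log₁₀(σ'_f/σ'_0) = 0.25×6.2/(1+1.07)×log₁₀(75.973/54.395)
    = 0.74879 × 0.1451 = 0.1086 m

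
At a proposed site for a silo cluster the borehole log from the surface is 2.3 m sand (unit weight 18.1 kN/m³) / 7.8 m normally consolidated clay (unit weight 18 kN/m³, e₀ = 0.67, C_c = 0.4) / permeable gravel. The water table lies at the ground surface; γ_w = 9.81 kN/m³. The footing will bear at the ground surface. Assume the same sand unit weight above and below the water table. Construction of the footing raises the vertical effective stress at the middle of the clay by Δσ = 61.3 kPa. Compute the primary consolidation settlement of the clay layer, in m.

S_c ≈ 0.64 m

Mid-depth of clay below the ground surface: z = 2.3 + 7.8/2 = 6.2 m.
Total vertical stress at mid-clay: σ_v = 18.1×2.3 + 18×3.9 = 111.83 kPa.
Pore pressure: u = 9.81×(6.2 − 0) = 60.822 kPa.
Initial effective stress: σ'_0 = σ_v − u = 111.83 − 60.822 = 51.008 kPa.
Final effective stress: σ'_f = σ'_0 + Δσ = 51.008 + 61.3 = 112.31 kPa.
Normally consolidated clay, so the full stress increment lies on the virgin compression line:
S_c = C_c·H/(1+e₀)·log₁₀(σ'_f/σ'_0) = 0.4×7.8/(1+0.67)×log₁₀(112.31/51.008)
    = 1.8683 × 0.34278 = 0.6404 m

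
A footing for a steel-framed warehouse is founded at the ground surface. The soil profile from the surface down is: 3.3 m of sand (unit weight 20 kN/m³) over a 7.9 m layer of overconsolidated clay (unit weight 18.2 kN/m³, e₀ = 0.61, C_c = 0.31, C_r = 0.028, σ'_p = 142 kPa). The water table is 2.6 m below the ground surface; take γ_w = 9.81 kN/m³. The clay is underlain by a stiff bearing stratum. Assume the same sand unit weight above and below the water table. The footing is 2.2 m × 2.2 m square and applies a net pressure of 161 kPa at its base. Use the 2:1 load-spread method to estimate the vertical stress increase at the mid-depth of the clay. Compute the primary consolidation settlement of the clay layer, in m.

S_c ≈ 0.00539 m

Mid-depth of clay below the ground surface: z = 3.3 + 7.9/2 = 7.25 m.
Total vertical stress at mid-clay: σ_v = 20×3.3 + 18.2×3.95 = 137.89 kPa.
Pore pressure: u = 9.81×(7.25 − 2.6) = 45.617 kPa.
Initial effective stress: σ'_0 = σ_v − u = 137.89 − 45.617 = 92.273 kPa.
Stress increase at mid-clay by the 2:1 spreading method:
Δσ = qBL/((B+z)(L+z)) = 161×2.2×2.2/((2.2+7.25)(2.2+7.25)) = 8.7258 kPa
Final effective stress: σ'_f = 92.273 + 8.7258 = 101 kPa.
σ'_f = 101 ≤ σ'_p = 142 kPa, so the clay remains overconsolidated and only the recompression index applies:
S_c = C_r·H/(1+e₀)·log₁₀(σ'_f/σ'_0) = 0.028×7.9/1.61×log₁₀(101/92.273)
    = 0.13739 × 0.039247 = 0.005392 m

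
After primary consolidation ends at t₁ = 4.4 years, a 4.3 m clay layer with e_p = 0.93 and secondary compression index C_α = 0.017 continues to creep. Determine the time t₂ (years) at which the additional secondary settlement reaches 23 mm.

t₂ ≈ 17.8 years

S_s = C_α·H/(1+e_p)·log₁₀(t₂/t₁) ⇒ log₁₀(t₂/t₁) = S_s·(1+e_p)/(C_α·H).
log₁₀(t₂/t₁) = 0.023 × (1+0.93) / (0.017×4.3) = 0.6073
t₂ = t₁ × 10^0.6073 = 4.4 × 4.048 = 17.81 years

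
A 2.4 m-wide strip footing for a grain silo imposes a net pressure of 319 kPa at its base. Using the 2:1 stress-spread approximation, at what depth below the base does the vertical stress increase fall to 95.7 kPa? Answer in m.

2:1 spreading — at depth z the loaded area has grown by z in each plan dimension:
qB/(B+z) = Δσ_z ⇒ z = qB/Δσ_z − B = 319×2.4/95.7 − 2.4 = 5.6 m

z ≈ 5.6 m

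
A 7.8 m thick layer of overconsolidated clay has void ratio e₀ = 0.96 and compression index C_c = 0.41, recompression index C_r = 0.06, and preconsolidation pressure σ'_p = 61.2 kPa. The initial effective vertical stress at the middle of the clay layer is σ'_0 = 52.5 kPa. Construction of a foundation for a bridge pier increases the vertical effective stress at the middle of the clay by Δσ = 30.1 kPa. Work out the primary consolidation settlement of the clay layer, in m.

Final effective stress: σ'_f = 52.5 + 30.1 = 82.6 kPa.
σ'_f = 82.6 > σ'_p = 61.2 kPa, so the stress path crosses the preconsolidation pressure — recompression up to σ'_p, then virgin compression beyond:
S_c = H/(1+e₀)·[C_r·log₁₀(σ'_p/σ'_0) + C_c·log₁₀(σ'_f/σ'_p)]
    = 7.8/1.96 × [0.06×log₁₀(61.2/52.5) + 0.41×log₁₀(82.6/61.2)]
    = 3.9796 × [0.0039955 + 0.053394] = 0.2284 m

S_c ≈ 0.228 m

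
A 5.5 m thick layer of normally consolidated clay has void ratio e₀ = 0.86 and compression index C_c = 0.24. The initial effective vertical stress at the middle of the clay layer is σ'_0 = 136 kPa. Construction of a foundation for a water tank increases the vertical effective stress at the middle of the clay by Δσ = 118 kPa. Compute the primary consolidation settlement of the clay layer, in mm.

S_c ≈ 193 mm

Final effective stress: σ'_f = σ'_0 + Δσ = 136 + 118 = 254 kPa.
Normally consolidated clay, so the full stress increment lies on the virgin compression line:
S_c = C_c·H/(1+e₀)·log₁₀(σ'_f/σ'_0) = 0.24×5.5/(1+0.86)×log₁₀(254/136)
    = 0.70968 × 0.27129 = 0.1925 m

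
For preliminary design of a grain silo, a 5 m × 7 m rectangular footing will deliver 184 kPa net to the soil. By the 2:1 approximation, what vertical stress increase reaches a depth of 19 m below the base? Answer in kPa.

By the 2:1 method the load spreads at 1 horizontal : 2 vertical, so at depth z the loaded area has grown by z in each plan dimension:
Δσ = qBL/((B+z)(L+z)) = 184×5×7/((5+19)(7+19)) = 10.321 kPa

Δσ_z ≈ 10.3 kPa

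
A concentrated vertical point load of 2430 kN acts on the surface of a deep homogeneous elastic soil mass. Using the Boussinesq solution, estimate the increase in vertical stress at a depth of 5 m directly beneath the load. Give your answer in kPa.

Boussinesq vertical stress below a point load on an elastic half-space:
Δσ_z = 3P/(2πz²) · [1 + (r/z)²]^(−5/2)
r/z = 0/5 = 0; [1+(r/z)²]^(−5/2) = 1.
Δσ_z = 3×2430/(2π×5²) × 1 = 46.41 × 1 = 46.41 kPa

Δσ_z ≈ 46.4 kPa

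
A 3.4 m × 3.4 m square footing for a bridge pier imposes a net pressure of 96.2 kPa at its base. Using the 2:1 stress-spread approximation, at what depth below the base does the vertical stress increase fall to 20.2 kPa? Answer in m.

2:1 spreading — at depth z the loaded area has grown by z in each plan dimension:
qB²/(B+z)² = Δσ_z ⇒ z = B(√(q/Δσ_z) − 1) = 3.4×(√(96.2/20.2) − 1) = 4.02 m

z ≈ 4.02 m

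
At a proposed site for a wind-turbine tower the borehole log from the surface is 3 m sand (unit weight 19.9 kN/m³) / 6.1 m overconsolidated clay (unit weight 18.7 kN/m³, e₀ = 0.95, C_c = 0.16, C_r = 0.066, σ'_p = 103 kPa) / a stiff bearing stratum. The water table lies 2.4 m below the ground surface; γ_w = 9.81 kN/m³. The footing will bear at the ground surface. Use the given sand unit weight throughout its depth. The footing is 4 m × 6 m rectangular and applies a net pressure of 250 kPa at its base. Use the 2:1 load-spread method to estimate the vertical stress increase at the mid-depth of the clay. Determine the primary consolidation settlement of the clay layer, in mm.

S_c ≈ 73 mm

Mid-depth of clay below the ground surface: z = 3 + 6.1/2 = 6.05 m.
Total vertical stress at mid-clay: σ_v = 19.9×3 + 18.7×3.05 = 116.73 kPa.
Pore pressure: u = 9.81×(6.05 − 2.4) = 35.806 kPa.
Initial effective stress: σ'_0 = σ_v − u = 116.73 − 35.806 = 80.924 kPa.
Stress increase at mid-clay by the 2:1 spreading method:
Δσ = qBL/((B+z)(L+z)) = 250×4×6/((4+6.05)(6+6.05)) = 49.545 kPa
Final effective stress: σ'_f = 80.924 + 49.545 = 130.47 kPa.
σ'_f = 130.47 > σ'_p = 103 kPa, so the stress path crosses the preconsolidation pressure — recompression up to σ'_p, then virgin compression beyond:
S_c = H/(1+e₀)·[C_r·log₁₀(σ'_p/σ'_0) + C_c·log₁₀(σ'_f/σ'_p)]
    = 6.1/1.95 × [0.066×log₁₀(103/80.924) + 0.16×log₁₀(130.47/103)]
    = 3.1282 × [0.0069142 + 0.016428] = 0.07302 m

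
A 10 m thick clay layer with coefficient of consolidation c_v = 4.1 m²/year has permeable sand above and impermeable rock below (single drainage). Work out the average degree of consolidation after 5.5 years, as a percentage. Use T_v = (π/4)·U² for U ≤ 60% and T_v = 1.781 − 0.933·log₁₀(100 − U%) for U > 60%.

U ≈ 53.6 %

Drainage path length: H_d = H = 10 m (single drainage).
T_v = c_v·t/H_d² = 4.1×5.5/10² = 0.2255.
T_v = 0.2255 corresponds to the U ≤ 60% branch:
U = √(4T_v/π) = 0.5358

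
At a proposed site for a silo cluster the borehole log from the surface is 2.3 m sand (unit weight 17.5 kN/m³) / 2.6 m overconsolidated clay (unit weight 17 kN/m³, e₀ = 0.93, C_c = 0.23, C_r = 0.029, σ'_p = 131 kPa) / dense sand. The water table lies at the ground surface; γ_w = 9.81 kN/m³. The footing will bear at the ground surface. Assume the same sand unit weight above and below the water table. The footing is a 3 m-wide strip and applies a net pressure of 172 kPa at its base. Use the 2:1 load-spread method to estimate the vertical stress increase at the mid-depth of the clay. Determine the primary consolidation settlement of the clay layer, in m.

S_c ≈ 0.0231 m

Mid-depth of clay below the ground surface: z = 2.3 + 2.6/2 = 3.6 m.
Total vertical stress at mid-clay: σ_v = 17.5×2.3 + 17×1.3 = 62.35 kPa.
Pore pressure: u = 9.81×(3.6 − 0) = 35.316 kPa.
Initial effective stress: σ'_0 = σ_v − u = 62.35 − 35.316 = 27.034 kPa.
Stress increase at mid-clay by the 2:1 spreading method:
Δσ = qB/(B+z) = 172×3/(3+3.6) = 78.182 kPa
Final effective stress: σ'_f = 27.034 + 78.182 = 105.22 kPa.
σ'_f = 105.22 ≤ σ'_p = 131 kPa, so the clay remains overconsolidated and only the recompression index applies:
S_c = C_r·H/(1+e₀)·log₁₀(σ'_f/σ'_0) = 0.029×2.6/1.93×log₁₀(105.22/27.034)
    = 0.039069 × 0.59019 = 0.02306 m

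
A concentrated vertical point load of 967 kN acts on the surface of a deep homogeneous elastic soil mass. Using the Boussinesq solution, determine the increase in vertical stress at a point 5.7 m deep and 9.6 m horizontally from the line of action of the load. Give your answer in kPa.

Δσ_z ≈ 0.493 kPa

Boussinesq vertical stress below a point load on an elastic half-space:
Δσ_z = 3P/(2πz²) · [1 + (r/z)²]^(−5/2)
r/z = 9.6/5.7 = 1.6842; [1+(r/z)²]^(−5/2) = 0.034685.
Δσ_z = 3×967/(2π×5.7²) × 0.034685 = 14.211 × 0.034685 = 0.4929 kPa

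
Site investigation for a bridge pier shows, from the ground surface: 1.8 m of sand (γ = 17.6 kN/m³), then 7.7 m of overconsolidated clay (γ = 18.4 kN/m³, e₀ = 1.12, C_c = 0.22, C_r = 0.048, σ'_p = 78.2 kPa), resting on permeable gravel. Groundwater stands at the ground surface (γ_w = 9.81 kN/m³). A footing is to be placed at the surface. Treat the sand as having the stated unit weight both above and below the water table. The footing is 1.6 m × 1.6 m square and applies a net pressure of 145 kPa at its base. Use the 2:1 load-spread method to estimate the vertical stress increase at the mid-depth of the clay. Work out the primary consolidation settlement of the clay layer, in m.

Mid-depth of clay below the ground surface: z = 1.8 + 7.7/2 = 5.65 m.
Total vertical stress at mid-clay: σ_v = 17.6×1.8 + 18.4×3.85 = 102.52 kPa.
Pore pressure: u = 9.81×(5.65 − 0) = 55.427 kPa.
Initial effective stress: σ'_0 = σ_v − u = 102.52 − 55.427 = 47.093 kPa.
Stress increase at mid-clay by the 2:1 spreading method:
Δσ = qBL/((B+z)(L+z)) = 145×1.6×1.6/((1.6+5.65)(1.6+5.65)) = 7.0621 kPa
Final effective stress: σ'_f = 47.093 + 7.0621 = 54.155 kPa.
σ'_f = 54.155 ≤ σ'_p = 78.2 kPa, so the clay remains overconsolidated and only the recompression index applies:
S_c = C_r·H/(1+e₀)·log₁₀(σ'_f/σ'_0) = 0.048×7.7/2.12×log₁₀(54.155/47.093)
    = 0.17434 × 0.060682 = 0.01058 m

S_c ≈ 0.0106 m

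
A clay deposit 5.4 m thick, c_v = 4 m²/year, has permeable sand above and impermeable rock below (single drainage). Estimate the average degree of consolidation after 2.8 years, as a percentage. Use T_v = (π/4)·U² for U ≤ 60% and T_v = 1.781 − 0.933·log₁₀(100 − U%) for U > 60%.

Drainage path length: H_d = H = 5.4 m (single drainage).
T_v = c_v·t/H_d² = 4×2.8/5.4² = 0.38409.
T_v = 0.38409 corresponds to the U > 60% branch:
U = 1 − 10^((1.781 − T_v)/0.933)/100 = 0.6858

U ≈ 68.6 %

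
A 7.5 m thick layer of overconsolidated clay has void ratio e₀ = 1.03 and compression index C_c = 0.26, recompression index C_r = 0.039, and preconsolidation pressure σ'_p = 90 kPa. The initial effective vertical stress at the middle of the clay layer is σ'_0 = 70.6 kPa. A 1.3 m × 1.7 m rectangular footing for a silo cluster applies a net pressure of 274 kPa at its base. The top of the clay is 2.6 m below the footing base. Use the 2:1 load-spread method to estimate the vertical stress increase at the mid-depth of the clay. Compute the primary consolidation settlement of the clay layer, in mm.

Mid-depth of clay below the footing base: z = 2.6 + 7.5/2 = 6.35 m.
Stress increase at mid-clay by the 2:1 spreading method:
Δσ = qBL/((B+z)(L+z)) = 274×1.3×1.7/((1.3+6.35)(1.7+6.35)) = 9.833 kPa
Final effective stress: σ'_f = 70.6 + 9.833 = 80.433 kPa.
σ'_f = 80.433 ≤ σ'_p = 90 kPa, so the clay remains overconsolidated and only the recompression index applies:
S_c = C_r·H/(1+e₀)·log₁₀(σ'_f/σ'_0) = 0.039×7.5/2.03×log₁₀(80.433/70.6)
    = 0.14409 × 0.05663 = 0.00816 m

S_c ≈ 8.16 mm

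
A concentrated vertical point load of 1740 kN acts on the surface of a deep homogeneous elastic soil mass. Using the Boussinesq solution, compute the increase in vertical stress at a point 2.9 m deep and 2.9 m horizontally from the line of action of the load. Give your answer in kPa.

Δσ_z ≈ 17.5 kPa

Boussinesq vertical stress below a point load on an elastic half-space:
Δσ_z = 3P/(2πz²) · [1 + (r/z)²]^(−5/2)
r/z = 2.9/2.9 = 1; [1+(r/z)²]^(−5/2) = 0.17678.
Δσ_z = 3×1740/(2π×2.9²) × 0.17678 = 98.786 × 0.17678 = 17.46 kPa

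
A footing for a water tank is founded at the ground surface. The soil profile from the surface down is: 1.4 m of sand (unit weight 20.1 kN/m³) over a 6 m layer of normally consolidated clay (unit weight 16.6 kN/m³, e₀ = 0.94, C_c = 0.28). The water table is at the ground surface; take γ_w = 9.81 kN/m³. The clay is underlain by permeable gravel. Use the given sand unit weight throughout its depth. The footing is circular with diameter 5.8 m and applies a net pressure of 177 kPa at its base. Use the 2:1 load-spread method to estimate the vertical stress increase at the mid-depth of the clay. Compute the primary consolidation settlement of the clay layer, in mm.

Mid-depth of clay below the ground surface: z = 1.4 + 6/2 = 4.4 m.
Total vertical stress at mid-clay: σ_v = 20.1×1.4 + 16.6×3 = 77.94 kPa.
Pore pressure: u = 9.81×(4.4 − 0) = 43.164 kPa.
Initial effective stress: σ'_0 = σ_v − u = 77.94 − 43.164 = 34.776 kPa.
Stress increase at mid-clay by the 2:1 spreading method:
Δσ ≈ qD²/(D+z)² = 177×5.8²/(5.8+4.4)² = 57.231 kPa
Final effective stress: σ'_f = σ'_0 + Δσ = 34.776 + 57.231 = 92.007 kPa.
Normally consolidated clay, so the full stress increment lies on the virgin compression line:
S_c = C_c·H/(1+e₀)·log₁₀(σ'_f/σ'_0) = 0.28×6/(1+0.94)×log₁₀(92.007/34.776)
    = 0.86598 × 0.42254 = 0.3659 m

S_c ≈ 366 mm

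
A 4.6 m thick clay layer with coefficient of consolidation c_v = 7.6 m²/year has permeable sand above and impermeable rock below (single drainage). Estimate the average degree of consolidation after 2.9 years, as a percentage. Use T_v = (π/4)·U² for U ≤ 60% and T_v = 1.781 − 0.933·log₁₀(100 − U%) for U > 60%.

U ≈ 93.8 %

Drainage path length: H_d = H = 4.6 m (single drainage).
T_v = c_v·t/H_d² = 7.6×2.9/4.6² = 1.0416.
T_v = 1.0416 corresponds to the U > 60% branch:
U = 1 − 10^((1.781 − T_v)/0.933)/100 = 0.938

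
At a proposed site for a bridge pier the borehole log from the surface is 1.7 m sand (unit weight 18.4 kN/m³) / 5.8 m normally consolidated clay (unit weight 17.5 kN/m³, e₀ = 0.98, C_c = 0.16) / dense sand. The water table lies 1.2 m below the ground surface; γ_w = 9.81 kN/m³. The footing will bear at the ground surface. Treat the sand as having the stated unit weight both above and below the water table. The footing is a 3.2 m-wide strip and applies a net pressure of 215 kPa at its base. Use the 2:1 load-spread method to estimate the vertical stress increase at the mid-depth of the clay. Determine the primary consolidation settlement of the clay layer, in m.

S_c ≈ 0.21 m

Mid-depth of clay below the ground surface: z = 1.7 + 5.8/2 = 4.6 m.
Total vertical stress at mid-clay: σ_v = 18.4×1.7 + 17.5×2.9 = 82.03 kPa.
Pore pressure: u = 9.81×(4.6 − 1.2) = 33.354 kPa.
Initial effective stress: σ'_0 = σ_v − u = 82.03 − 33.354 = 48.676 kPa.
Stress increase at mid-clay by the 2:1 spreading method:
Δσ = qB/(B+z) = 215×3.2/(3.2+4.6) = 88.205 kPa
Final effective stress: σ'_f = σ'_0 + Δσ = 48.676 + 88.205 = 136.88 kPa.
Normally consolidated clay, so the full stress increment lies on the virgin compression line:
S_c = C_c·H/(1+e₀)·log₁₀(σ'_f/σ'_0) = 0.16×5.8/(1+0.98)×log₁₀(136.88/48.676)
    = 0.46869 × 0.44903 = 0.2105 m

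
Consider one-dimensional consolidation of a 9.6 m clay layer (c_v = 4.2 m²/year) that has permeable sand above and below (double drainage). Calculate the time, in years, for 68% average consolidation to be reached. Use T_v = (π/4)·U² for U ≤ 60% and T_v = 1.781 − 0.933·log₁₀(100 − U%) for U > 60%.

t ≈ 2.07 years

Drainage path length: H_d = H/2 = 4.8 m (double drainage).
U > 60%: T_v = 1.781 − 0.933·log₁₀(100 − 68) = 0.3767.
t = T_v·H_d²/c_v = 0.3767×4.8²/4.2 = 2.066 years.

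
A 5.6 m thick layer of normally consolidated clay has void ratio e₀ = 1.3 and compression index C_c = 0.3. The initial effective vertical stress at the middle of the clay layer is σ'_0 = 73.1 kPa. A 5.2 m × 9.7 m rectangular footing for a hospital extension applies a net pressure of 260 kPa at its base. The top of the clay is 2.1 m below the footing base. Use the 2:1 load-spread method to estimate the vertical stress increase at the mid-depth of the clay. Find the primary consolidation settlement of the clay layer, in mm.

Mid-depth of clay below the footing base: z = 2.1 + 5.6/2 = 4.9 m.
Stress increase at mid-clay by the 2:1 spreading method:
Δσ = qBL/((B+z)(L+z)) = 260×5.2×9.7/((5.2+4.9)(9.7+4.9)) = 88.935 kPa
Final effective stress: σ'_f = σ'_0 + Δσ = 73.1 + 88.935 = 162.03 kPa.
Normally consolidated clay, so the full stress increment lies on the virgin compression line:
S_c = C_c·H/(1+e₀)·log₁₀(σ'_f/σ'_0) = 0.3×5.6/(1+1.3)×log₁₀(162.03/73.1)
    = 0.73043 × 0.34568 = 0.2525 m

S_c ≈ 252 mm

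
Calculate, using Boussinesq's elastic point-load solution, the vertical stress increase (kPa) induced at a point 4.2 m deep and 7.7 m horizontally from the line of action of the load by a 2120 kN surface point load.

Boussinesq vertical stress below a point load on an elastic half-space:
Δσ_z = 3P/(2πz²) · [1 + (r/z)²]^(−5/2)
r/z = 7.7/4.2 = 1.8333; [1+(r/z)²]^(−5/2) = 0.025177.
Δσ_z = 3×2120/(2π×4.2²) × 0.025177 = 57.382 × 0.025177 = 1.445 kPa

Δσ_z ≈ 1.44 kPa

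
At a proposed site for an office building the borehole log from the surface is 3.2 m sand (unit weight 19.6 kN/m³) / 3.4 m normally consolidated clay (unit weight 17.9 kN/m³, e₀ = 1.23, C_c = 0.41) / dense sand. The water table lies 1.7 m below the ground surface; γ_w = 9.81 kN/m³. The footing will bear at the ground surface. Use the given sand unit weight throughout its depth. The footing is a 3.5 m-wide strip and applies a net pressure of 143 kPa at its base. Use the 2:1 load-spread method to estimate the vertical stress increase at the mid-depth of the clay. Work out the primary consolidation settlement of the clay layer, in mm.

S_c ≈ 183 mm

Mid-depth of clay below the ground surface: z = 3.2 + 3.4/2 = 4.9 m.
Total vertical stress at mid-clay: σ_v = 19.6×3.2 + 17.9×1.7 = 93.15 kPa.
Pore pressure: u = 9.81×(4.9 − 1.7) = 31.392 kPa.
Initial effective stress: σ'_0 = σ_v − u = 93.15 − 31.392 = 61.758 kPa.
Stress increase at mid-clay by the 2:1 spreading method:
Δσ = qB/(B+z) = 143×3.5/(3.5+4.9) = 59.583 kPa
Final effective stress: σ'_f = σ'_0 + Δσ = 61.758 + 59.583 = 121.34 kPa.
Normally consolidated clay, so the full stress increment lies on the virgin compression line:
S_c = C_c·H/(1+e₀)·log₁₀(σ'_f/σ'_0) = 0.41×3.4/(1+1.23)×log₁₀(121.34/61.758)
    = 0.62511 × 0.29331 = 0.1834 m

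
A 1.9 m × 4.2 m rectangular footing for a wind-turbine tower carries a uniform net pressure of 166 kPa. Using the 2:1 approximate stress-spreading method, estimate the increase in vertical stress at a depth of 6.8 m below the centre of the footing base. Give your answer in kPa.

Δσ_z ≈ 13.8 kPa

By the 2:1 method the load spreads at 1 horizontal : 2 vertical, so at depth z the loaded area has grown by z in each plan dimension:
Δσ = qBL/((B+z)(L+z)) = 166×1.9×4.2/((1.9+6.8)(4.2+6.8)) = 13.842 kPa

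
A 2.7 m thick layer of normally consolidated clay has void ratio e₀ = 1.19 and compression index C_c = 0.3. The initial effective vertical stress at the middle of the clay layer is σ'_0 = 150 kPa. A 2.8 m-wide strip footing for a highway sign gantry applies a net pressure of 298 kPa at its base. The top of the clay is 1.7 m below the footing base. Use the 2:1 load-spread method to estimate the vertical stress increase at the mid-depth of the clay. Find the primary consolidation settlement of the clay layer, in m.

Mid-depth of clay below the footing base: z = 1.7 + 2.7/2 = 3.05 m.
Stress increase at mid-clay by the 2:1 spreading method:
Δσ = qB/(B+z) = 298×2.8/(2.8+3.05) = 142.63 kPa
Final effective stress: σ'_f = σ'_0 + Δσ = 150 + 142.63 = 292.63 kPa.
Normally consolidated clay, so the full stress increment lies on the virgin compression line:
S_c = C_c·H/(1+e₀)·log₁₀(σ'_f/σ'_0) = 0.3×2.7/(1+1.19)×log₁₀(292.63/150)
    = 0.36986 × 0.29023 = 0.1073 m

S_c ≈ 0.107 m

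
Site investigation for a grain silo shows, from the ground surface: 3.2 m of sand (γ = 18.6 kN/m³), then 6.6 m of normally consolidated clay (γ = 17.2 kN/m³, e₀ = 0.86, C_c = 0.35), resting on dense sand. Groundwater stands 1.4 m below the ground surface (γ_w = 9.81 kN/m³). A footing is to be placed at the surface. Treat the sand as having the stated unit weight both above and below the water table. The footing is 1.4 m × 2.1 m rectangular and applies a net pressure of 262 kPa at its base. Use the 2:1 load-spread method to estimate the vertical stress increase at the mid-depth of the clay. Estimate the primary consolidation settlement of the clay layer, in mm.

Mid-depth of clay below the ground surface: z = 3.2 + 6.6/2 = 6.5 m.
Total vertical stress at mid-clay: σ_v = 18.6×3.2 + 17.2×3.3 = 116.28 kPa.
Pore pressure: u = 9.81×(6.5 − 1.4) = 50.031 kPa.
Initial effective stress: σ'_0 = σ_v − u = 116.28 − 50.031 = 66.249 kPa.
Stress increase at mid-clay by the 2:1 spreading method:
Δσ = qBL/((B+z)(L+z)) = 262×1.4×2.1/((1.4+6.5)(2.1+6.5)) = 11.338 kPa
Final effective stress: σ'_f = σ'_0 + Δσ = 66.249 + 11.338 = 77.587 kPa.
Normally consolidated clay, so the full stress increment lies on the virgin compression line:
S_c = C_c·H/(1+e₀)·log₁₀(σ'_f/σ'_0) = 0.35×6.6/(1+0.86)×log₁₀(77.587/66.249)
    = 1.2419 × 0.06861 = 0.08521 m

S_c ≈ 85.2 mm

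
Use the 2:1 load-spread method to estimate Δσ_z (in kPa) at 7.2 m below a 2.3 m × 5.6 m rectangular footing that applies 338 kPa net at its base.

By the 2:1 method the load spreads at 1 horizontal : 2 vertical, so at depth z the loaded area has grown by z in each plan dimension:
Δσ = qBL/((B+z)(L+z)) = 338×2.3×5.6/((2.3+7.2)(5.6+7.2)) = 35.801 kPa

Δσ_z ≈ 35.8 kPa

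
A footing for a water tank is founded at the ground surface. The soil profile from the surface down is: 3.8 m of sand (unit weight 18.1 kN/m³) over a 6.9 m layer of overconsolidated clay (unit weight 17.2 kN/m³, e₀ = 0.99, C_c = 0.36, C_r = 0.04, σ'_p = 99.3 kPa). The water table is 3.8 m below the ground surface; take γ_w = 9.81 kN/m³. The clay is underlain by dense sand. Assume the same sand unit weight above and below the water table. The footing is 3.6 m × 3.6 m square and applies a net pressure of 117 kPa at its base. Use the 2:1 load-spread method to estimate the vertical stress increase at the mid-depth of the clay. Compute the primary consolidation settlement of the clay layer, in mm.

S_c ≈ 44.4 mm

Mid-depth of clay below the ground surface: z = 3.8 + 6.9/2 = 7.25 m.
Total vertical stress at mid-clay: σ_v = 18.1×3.8 + 17.2×3.45 = 128.12 kPa.
Pore pressure: u = 9.81×(7.25 − 3.8) = 33.845 kPa.
Initial effective stress: σ'_0 = σ_v − u = 128.12 − 33.845 = 94.275 kPa.
Stress increase at mid-clay by the 2:1 spreading method:
Δσ = qBL/((B+z)(L+z)) = 117×3.6×3.6/((3.6+7.25)(3.6+7.25)) = 12.88 kPa
Final effective stress: σ'_f = 94.275 + 12.88 = 107.16 kPa.
σ'_f = 107.16 > σ'_p = 99.3 kPa, so the stress path crosses the preconsolidation pressure — recompression up to σ'_p, then virgin compression beyond:
S_c = H/(1+e₀)·[C_r·log₁₀(σ'_p/σ'_0) + C_c·log₁₀(σ'_f/σ'_p)]
    = 6.9/1.99 × [0.04×log₁₀(99.3/94.275) + 0.36×log₁₀(107.16/99.3)]
    = 3.4673 × [0.00090211 + 0.01191] = 0.04442 m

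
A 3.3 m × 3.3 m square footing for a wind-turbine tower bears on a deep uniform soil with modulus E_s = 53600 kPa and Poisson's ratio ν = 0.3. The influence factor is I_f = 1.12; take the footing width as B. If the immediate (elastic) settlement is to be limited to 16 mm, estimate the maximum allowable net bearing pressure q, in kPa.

S_e = q·B·(1−ν²)/E_s · I_f  ⇒  q = S_e·E_s / (B·(1−ν²)·I_f).
q = 0.016 × 53600 / (3.3 × 0.91 × 1.12) = 255 kPa

q ≈ 255 kPa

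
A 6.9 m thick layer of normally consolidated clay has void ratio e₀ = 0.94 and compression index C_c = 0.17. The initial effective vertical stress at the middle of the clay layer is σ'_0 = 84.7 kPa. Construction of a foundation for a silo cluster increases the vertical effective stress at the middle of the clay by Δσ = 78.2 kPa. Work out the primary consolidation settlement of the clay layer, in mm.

S_c ≈ 172 mm

Final effective stress: σ'_f = σ'_0 + Δσ = 84.7 + 78.2 = 162.9 kPa.
Normally consolidated clay, so the full stress increment lies on the virgin compression line:
S_c = C_c·H/(1+e₀)·log₁₀(σ'_f/σ'_0) = 0.17×6.9/(1+0.94)×log₁₀(162.9/84.7)
    = 0.60464 × 0.28404 = 0.1717 m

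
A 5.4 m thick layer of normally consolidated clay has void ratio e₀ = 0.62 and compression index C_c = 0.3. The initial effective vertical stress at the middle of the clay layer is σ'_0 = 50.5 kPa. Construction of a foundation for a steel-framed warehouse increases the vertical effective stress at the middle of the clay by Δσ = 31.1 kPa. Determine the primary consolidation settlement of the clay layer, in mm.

S_c ≈ 208 mm

Final effective stress: σ'_f = σ'_0 + Δσ = 50.5 + 31.1 = 81.6 kPa.
Normally consolidated clay, so the full stress increment lies on the virgin compression line:
S_c = C_c·H/(1+e₀)·log₁₀(σ'_f/σ'_0) = 0.3×5.4/(1+0.62)×log₁₀(81.6/50.5)
    = 1 × 0.2084 = 0.2084 m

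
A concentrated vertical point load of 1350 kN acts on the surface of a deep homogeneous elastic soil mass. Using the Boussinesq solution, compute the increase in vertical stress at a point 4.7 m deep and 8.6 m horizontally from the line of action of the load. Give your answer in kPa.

Δσ_z ≈ 0.74 kPa

Boussinesq vertical stress below a point load on an elastic half-space:
Δσ_z = 3P/(2πz²) · [1 + (r/z)²]^(−5/2)
r/z = 8.6/4.7 = 1.8298; [1+(r/z)²]^(−5/2) = 0.025366.
Δσ_z = 3×1350/(2π×4.7²) × 0.025366 = 29.18 × 0.025366 = 0.7402 kPa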